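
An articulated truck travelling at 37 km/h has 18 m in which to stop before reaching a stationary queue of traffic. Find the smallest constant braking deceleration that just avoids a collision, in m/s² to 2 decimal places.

Required deceleration ≈ 2.93 m/s²

37 km/h ÷ 3.6 = 10.2778 m/s.
v² = 2a·d ⇒ a = v²/(2d) = 10.2778² / (2 × 18.000) = 105.633 / 36.000 = 2.9343 m/s².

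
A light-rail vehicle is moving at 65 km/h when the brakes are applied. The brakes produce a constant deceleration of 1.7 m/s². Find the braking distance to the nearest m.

Braking distance ≈ 96 m

65 km/h ÷ 3.6 = 18.0556 m/s.
Braking distance = v²/(2a) = 18.0556² / (2 × 1.700) = 326.005 / 3.400 = 95.884 m.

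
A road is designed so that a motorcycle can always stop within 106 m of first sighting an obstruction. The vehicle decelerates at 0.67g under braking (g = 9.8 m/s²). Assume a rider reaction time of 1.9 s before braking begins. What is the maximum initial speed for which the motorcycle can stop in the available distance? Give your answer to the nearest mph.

Maximum speed ≈ 60 mph

a = 0.67 × 9.8 = 6.566 m/s².
Stopping distance: v·t_r + v²/(2a) = 106 with t_r = 1.9 s and a = 6.566 m/s².
So v² + 24.951 v − 1391.99 = 0.
Positive root: v = −a·t_r + √((a·t_r)² + 2a·d) = −12.475 + √(155.626 + 1391.99) = 26.8648 m/s.
26.8648 m/s ÷ 0.44704 = 60.095 mph.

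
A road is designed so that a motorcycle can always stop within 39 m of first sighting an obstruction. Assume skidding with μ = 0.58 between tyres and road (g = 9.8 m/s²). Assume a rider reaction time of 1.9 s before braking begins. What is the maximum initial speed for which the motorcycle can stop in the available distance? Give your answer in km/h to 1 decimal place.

Maximum speed ≈ 46.3 km/h

a = μg = 0.58 × 9.8 = 5.684 m/s².
Stopping distance: v·t_r + v²/(2a) = 39 with t_r = 1.9 s and a = 5.684 m/s².
So v² + 21.599 v − 443.35 = 0.
Positive root: v = −a·t_r + √((a·t_r)² + 2a·d) = −10.800 + √(116.640 + 443.35) = 12.8641 m/s.
12.8641 m/s × 3.6 = 46.311 km/h.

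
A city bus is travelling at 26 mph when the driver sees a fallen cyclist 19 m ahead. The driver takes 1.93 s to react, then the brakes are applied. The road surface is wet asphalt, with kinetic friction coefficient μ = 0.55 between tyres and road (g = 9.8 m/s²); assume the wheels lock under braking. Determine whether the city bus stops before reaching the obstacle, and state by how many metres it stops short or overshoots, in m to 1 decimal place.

26 mph × 0.44704 = 11.6230 m/s.
a = μg = 0.55 × 9.8 = 5.390 m/s².
Reaction distance = 11.6230 × 1.93 = 22.432 m.
Braking distance = v²/(2a) = 135.094 / 10.780 = 12.532 m.
Total stopping distance = 22.432 + 12.532 = 34.964 m, vs 19 m available — it cannot stop in time and overshoots by 34.964 − 19 = 15.964 m.

No — it overshoots by 16.0 m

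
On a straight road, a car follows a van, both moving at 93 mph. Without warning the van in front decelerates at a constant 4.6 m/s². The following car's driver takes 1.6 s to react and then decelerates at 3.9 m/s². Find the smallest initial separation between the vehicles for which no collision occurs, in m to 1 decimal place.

93 mph × 0.44704 = 41.5747 m/s.
Leader travels v²/(2a_L) = 1728.456 / 9.200 = 187.876 m before stopping.
Follower covers v·t_r = 41.5747 × 1.6 = 66.520 m while reacting, then v²/(2a_F) = 1728.456 / 7.800 = 221.597 m while braking, for a total of 66.520 + 221.597 = 288.117 m.
Since a_F ≤ a_L and the follower starts braking later, the follower is never slower than the leader, so the closest approach is when both have stopped.
Minimum gap = 288.117 − 187.876 = 100.241 m.

Minimum gap ≈ 100.2 m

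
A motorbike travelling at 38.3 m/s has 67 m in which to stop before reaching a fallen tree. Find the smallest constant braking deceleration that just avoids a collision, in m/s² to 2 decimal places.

v² = 2a·d ⇒ a = v²/(2d) = 38.3000² / (2 × 67.000) = 1466.890 / 134.000 = 10.9469 m/s².

Required deceleration ≈ 10.95 m/s²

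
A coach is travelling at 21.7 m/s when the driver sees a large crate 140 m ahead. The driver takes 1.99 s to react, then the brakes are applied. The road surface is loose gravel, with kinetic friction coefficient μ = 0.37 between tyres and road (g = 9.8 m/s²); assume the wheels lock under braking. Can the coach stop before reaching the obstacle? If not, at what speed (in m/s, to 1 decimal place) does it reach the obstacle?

Yes — it stops about 31.9 m short of the obstacle, so it never reaches it

a = μg = 0.37 × 9.8 = 3.626 m/s².
Reaction distance = 21.7000 × 1.99 = 43.183 m.
Braking distance = v²/(2a) = 470.890 / 7.252 = 64.932 m.
Total stopping distance = 43.183 + 64.932 = 108.115 m, vs 140 m available — it stops with 140 − 108.115 = 31.885 m to spare.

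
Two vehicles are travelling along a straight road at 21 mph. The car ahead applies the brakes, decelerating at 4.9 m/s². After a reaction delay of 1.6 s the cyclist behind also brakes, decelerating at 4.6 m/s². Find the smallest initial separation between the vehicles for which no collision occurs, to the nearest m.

21 mph × 0.44704 = 9.3878 m/s.
Leader travels v²/(2a_L) = 88.131 / 9.800 = 8.993 m before stopping.
Follower covers v·t_r = 9.3878 × 1.6 = 15.020 m while reacting, then v²/(2a_F) = 88.131 / 9.200 = 9.579 m while braking, for a total of 15.020 + 9.579 = 24.599 m.
Since a_F ≤ a_L and the follower starts braking later, the follower is never slower than the leader, so the closest approach is when both have stopped.
Minimum gap = 24.599 − 8.993 = 15.606 m.

Minimum gap ≈ 16 m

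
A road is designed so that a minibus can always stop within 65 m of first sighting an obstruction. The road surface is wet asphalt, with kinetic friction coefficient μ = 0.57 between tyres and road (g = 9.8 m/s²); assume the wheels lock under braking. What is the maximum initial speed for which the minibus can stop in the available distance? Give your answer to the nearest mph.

Maximum speed ≈ 60 mph

a = μg = 0.57 × 9.8 = 5.586 m/s².
v²/(2a) = d ⇒ v = √(2 × 5.586 × 65) = √726.18 = 26.9477 m/s.
26.9477 m/s ÷ 0.44704 = 60.280 mph.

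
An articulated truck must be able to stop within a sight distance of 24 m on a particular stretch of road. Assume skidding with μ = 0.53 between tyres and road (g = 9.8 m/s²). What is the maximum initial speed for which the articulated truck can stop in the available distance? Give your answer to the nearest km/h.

a = μg = 0.53 × 9.8 = 5.194 m/s².
v²/(2a) = d ⇒ v = √(2 × 5.194 × 24) = √249.31 = 15.7896 m/s.
15.7896 m/s × 3.6 = 56.843 km/h.

Maximum speed ≈ 57 km/h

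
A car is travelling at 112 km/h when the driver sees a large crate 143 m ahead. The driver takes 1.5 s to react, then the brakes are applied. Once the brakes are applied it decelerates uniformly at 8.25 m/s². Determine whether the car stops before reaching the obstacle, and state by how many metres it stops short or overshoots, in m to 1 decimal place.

112 km/h ÷ 3.6 = 31.1111 m/s.
Reaction distance = 31.1111 × 1.5 = 46.667 m.
Braking distance = v²/(2a) = 967.901 / 16.500 = 58.661 m.
Total stopping distance = 46.667 + 58.661 = 105.328 m, vs 143 m available — it stops with 143 − 105.328 = 37.672 m to spare.

Yes — it stops 37.7 m short of the obstacle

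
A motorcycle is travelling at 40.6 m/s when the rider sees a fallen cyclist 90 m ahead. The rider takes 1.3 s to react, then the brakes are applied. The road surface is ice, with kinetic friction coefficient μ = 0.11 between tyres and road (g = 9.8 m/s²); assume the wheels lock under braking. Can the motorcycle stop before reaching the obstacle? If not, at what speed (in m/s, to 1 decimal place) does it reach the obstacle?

a = μg = 0.11 × 9.8 = 1.078 m/s².
Reaction distance = 40.6000 × 1.3 = 52.780 m.
Braking distance needed to stop: v²/(2a) = 1648.360 / 2.156 = 764.545 m, so total needed = 52.780 + 764.545 = 817.325 m > 90 m — it cannot stop.
Distance remaining when braking begins: 90 − 52.780 = 37.220 m.
v² = v₀² − 2a·d = 1648.360 − 2 × 1.078 × 37.220 = 1568.114 m²/s².
v = √1568.114 = 39.599 m/s.

No — it strikes the obstacle at 39.6 m/s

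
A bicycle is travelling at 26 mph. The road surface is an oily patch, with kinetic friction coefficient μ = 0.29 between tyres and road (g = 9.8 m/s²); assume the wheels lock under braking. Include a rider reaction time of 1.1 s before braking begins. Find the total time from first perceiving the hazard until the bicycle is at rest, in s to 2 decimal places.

26 mph × 0.44704 = 11.6230 m/s.
a = μg = 0.29 × 9.8 = 2.842 m/s².
Braking time = v/a = 11.6230 / 2.842 = 4.090 s.
Total = 1.1 + 4.090 = 5.190 s.

Total time ≈ 5.19 s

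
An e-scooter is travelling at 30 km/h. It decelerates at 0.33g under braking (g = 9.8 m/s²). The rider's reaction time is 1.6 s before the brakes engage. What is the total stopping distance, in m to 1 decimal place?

Total stopping distance ≈ 24.1 m

30 km/h ÷ 3.6 = 8.3333 m/s.
a = 0.33 × 9.8 = 3.234 m/s².
Reaction distance = v·t_r = 8.3333 × 1.6 = 13.333 m.
Braking distance = v²/(2a) = 8.3333² / (2 × 3.234) = 69.444 / 6.468 = 10.737 m.
Total = 13.333 + 10.737 = 24.070 m.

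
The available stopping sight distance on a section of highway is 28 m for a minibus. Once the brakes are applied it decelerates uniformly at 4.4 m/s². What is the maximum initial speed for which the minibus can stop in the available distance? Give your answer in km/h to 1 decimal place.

Maximum speed ≈ 56.5 km/h

v²/(2a) = d ⇒ v = √(2 × 4.400 × 28) = √246.40 = 15.6971 m/s.
15.6971 m/s × 3.6 = 56.510 km/h.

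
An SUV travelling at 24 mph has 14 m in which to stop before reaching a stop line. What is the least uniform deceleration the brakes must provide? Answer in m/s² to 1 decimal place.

Required deceleration ≈ 4.1 m/s²

24 mph × 0.44704 = 10.7290 m/s.
v² = 2a·d ⇒ a = v²/(2d) = 10.7290² / (2 × 14.000) = 115.111 / 28.000 = 4.1111 m/s².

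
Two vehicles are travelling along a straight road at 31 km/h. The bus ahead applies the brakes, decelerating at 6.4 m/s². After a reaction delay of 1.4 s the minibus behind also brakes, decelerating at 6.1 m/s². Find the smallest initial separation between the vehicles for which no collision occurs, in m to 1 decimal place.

Minimum gap ≈ 12.3 m

31 km/h ÷ 3.6 = 8.6111 m/s.
Leader travels v²/(2a_L) = 74.151 / 12.800 = 5.793 m before stopping.
Follower covers v·t_r = 8.6111 × 1.4 = 12.056 m while reacting, then v²/(2a_F) = 74.151 / 12.200 = 6.078 m while braking, for a total of 12.056 + 6.078 = 18.134 m.
Since a_F ≤ a_L and the follower starts braking later, the follower is never slower than the leader, so the closest approach is when both have stopped.
Minimum gap = 18.134 − 5.793 = 12.341 m.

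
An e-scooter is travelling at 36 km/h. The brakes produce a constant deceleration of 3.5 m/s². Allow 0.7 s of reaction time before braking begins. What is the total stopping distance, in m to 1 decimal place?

Total stopping distance ≈ 21.3 m

36 km/h ÷ 3.6 = 10.0000 m/s.
Reaction distance = v·t_r = 10.0000 × 0.7 = 7.000 m.
Braking distance = v²/(2a) = 10.0000² / (2 × 3.500) = 100.000 / 7.000 = 14.286 m.
Total = 7.000 + 14.286 = 21.286 m.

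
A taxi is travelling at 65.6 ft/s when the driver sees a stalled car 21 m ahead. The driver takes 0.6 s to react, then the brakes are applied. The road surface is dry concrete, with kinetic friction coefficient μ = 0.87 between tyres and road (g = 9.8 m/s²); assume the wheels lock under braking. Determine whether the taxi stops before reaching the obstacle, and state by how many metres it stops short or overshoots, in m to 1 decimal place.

65.6 ft/s × 0.3048 = 19.9949 m/s.
a = μg = 0.87 × 9.8 = 8.526 m/s².
Reaction distance = 19.9949 × 0.6 = 11.997 m.
Braking distance = v²/(2a) = 399.796 / 17.052 = 23.446 m.
Total stopping distance = 11.997 + 23.446 = 35.443 m, vs 21 m available — it cannot stop in time and overshoots by 35.443 − 21 = 14.443 m.

No — it overshoots by 14.4 m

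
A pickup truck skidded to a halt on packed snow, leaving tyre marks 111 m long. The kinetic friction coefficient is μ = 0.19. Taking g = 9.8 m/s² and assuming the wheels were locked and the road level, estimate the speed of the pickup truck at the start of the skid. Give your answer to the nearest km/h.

Initial speed ≈ 73 km/h

Deceleration a = μg = 0.19 × 9.8 = 1.862 m/s².
v = √(2a·d) = √(2 × 1.862 × 111) = √413.364 = 20.3314 m/s.
= 20.3314 × 3.6 = 73.193 km/h.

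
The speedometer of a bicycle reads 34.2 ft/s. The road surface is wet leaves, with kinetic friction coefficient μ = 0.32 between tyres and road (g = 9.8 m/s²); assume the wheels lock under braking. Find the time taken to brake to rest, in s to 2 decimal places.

Braking time ≈ 3.32 s

34.2 ft/s × 0.3048 = 10.4242 m/s.
a = μg = 0.32 × 9.8 = 3.136 m/s².
Braking time = v/a = 10.4242 / 3.136 = 3.324 s.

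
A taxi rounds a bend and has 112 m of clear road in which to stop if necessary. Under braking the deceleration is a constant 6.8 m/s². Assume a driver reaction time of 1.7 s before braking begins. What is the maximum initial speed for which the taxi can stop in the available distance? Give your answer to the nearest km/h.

Maximum speed ≈ 105 km/h

Stopping distance: v·t_r + v²/(2a) = 112 with t_r = 1.7 s and a = 6.800 m/s².
So v² + 23.120 v − 1523.20 = 0.
Positive root: v = −a·t_r + √((a·t_r)² + 2a·d) = −11.560 + √(133.634 + 1523.20) = 29.1442 m/s.
29.1442 m/s × 3.6 = 104.919 km/h.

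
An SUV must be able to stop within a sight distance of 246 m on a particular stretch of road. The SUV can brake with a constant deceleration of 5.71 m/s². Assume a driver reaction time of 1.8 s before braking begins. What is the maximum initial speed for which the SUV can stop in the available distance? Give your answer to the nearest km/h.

Stopping distance: v·t_r + v²/(2a) = 246 with t_r = 1.8 s and a = 5.710 m/s².
So v² + 20.556 v − 2809.32 = 0.
Positive root: v = −a·t_r + √((a·t_r)² + 2a·d) = −10.278 + √(105.637 + 2809.32) = 43.7123 m/s.
43.7123 m/s × 3.6 = 157.364 km/h.

Maximum speed ≈ 157 km/h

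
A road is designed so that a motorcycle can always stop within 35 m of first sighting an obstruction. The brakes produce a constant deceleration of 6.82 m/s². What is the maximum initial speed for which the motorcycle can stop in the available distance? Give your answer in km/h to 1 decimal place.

v²/(2a) = d ⇒ v = √(2 × 6.820 × 35) = √477.40 = 21.8495 m/s.
21.8495 m/s × 3.6 = 78.658 km/h.

Maximum speed ≈ 78.7 km/h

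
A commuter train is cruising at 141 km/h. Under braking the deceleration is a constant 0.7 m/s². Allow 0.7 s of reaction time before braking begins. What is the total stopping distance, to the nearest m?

141 km/h ÷ 3.6 = 39.1667 m/s.
Reaction distance = v·t_r = 39.1667 × 0.7 = 27.417 m.
Braking distance = v²/(2a) = 39.1667² / (2 × 0.700) = 1534.030 / 1.400 = 1095.736 m.
Total = 27.417 + 1095.736 = 1123.153 m.

Total stopping distance ≈ 1123 m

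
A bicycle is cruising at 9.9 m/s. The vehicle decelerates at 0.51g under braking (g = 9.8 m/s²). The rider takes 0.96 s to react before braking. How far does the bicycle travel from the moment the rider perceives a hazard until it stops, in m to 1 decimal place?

a = 0.51 × 9.8 = 4.998 m/s².
Reaction distance = v·t_r = 9.9000 × 0.96 = 9.504 m.
Braking distance = v²/(2a) = 9.9000² / (2 × 4.998) = 98.010 / 9.996 = 9.805 m.
Total = 9.504 + 9.805 = 19.309 m.

Total stopping distance ≈ 19.3 m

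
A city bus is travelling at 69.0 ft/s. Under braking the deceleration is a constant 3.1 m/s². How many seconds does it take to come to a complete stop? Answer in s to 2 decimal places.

69 ft/s × 0.3048 = 21.0312 m/s.
Braking time = v/a = 21.0312 / 3.100 = 6.784 s.

Braking time ≈ 6.78 s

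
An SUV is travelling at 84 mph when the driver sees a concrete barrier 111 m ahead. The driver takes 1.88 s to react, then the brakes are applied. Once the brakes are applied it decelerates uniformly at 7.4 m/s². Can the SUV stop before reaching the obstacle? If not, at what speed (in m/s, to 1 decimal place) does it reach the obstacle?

No — it strikes the obstacle at 28.5 m/s

84 mph × 0.44704 = 37.5514 m/s.
Reaction distance = 37.5514 × 1.88 = 70.597 m.
Braking distance needed to stop: v²/(2a) = 1410.108 / 14.800 = 95.278 m, so total needed = 70.597 + 95.278 = 165.875 m > 111 m — it cannot stop.
Distance remaining when braking begins: 111 − 70.597 = 40.403 m.
v² = v₀² − 2a·d = 1410.108 − 2 × 7.400 × 40.403 = 812.144 m²/s².
v = √812.144 = 28.498 m/s.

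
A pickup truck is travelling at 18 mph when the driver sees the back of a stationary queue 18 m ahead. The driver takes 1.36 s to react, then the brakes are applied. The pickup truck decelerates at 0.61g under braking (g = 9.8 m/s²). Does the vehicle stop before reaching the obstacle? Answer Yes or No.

18 mph × 0.44704 = 8.0467 m/s.
a = 0.61 × 9.8 = 5.978 m/s².
Reaction distance = 8.0467 × 1.36 = 10.944 m.
Braking distance = v²/(2a) = 64.749 / 11.956 = 5.416 m.
Total stopping distance = 10.944 + 5.416 = 16.360 m, vs 18 m available — it stops with 18 − 16.360 = 1.640 m to spare.

Yes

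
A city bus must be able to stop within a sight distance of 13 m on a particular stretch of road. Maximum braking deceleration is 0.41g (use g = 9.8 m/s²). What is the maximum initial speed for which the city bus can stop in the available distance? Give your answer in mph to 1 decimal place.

Maximum speed ≈ 22.9 mph

a = 0.41 × 9.8 = 4.018 m/s².
v²/(2a) = d ⇒ v = √(2 × 4.018 × 13) = √104.47 = 10.2211 m/s.
10.2211 m/s ÷ 0.44704 = 22.864 mph.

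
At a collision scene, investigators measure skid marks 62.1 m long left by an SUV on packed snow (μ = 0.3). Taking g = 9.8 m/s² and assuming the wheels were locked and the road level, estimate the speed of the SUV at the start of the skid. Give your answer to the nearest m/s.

Deceleration a = μg = 0.3 × 9.8 = 2.940 m/s².
v = √(2a·d) = √(2 × 2.940 × 62.1) = √365.148 = 19.1088 m/s.

Initial speed ≈ 19 m/s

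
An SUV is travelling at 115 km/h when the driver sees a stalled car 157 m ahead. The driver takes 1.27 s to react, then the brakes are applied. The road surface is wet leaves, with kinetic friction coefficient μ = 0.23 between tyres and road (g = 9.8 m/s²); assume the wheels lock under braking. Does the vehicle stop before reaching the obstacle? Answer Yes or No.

115 km/h ÷ 3.6 = 31.9444 m/s.
a = μg = 0.23 × 9.8 = 2.254 m/s².
Reaction distance = 31.9444 × 1.27 = 40.569 m.
Braking distance = v²/(2a) = 1020.445 / 4.508 = 226.363 m.
Total stopping distance = 40.569 + 226.363 = 266.932 m, vs 157 m available — it cannot stop in time and overshoots by 266.932 − 157 = 109.932 m.

No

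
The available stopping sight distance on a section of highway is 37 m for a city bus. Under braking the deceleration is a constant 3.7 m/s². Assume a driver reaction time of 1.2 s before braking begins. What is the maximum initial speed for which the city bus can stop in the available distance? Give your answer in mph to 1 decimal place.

Stopping distance: v·t_r + v²/(2a) = 37 with t_r = 1.2 s and a = 3.700 m/s².
So v² + 8.880 v − 273.80 = 0.
Positive root: v = −a·t_r + √((a·t_r)² + 2a·d) = −4.440 + √(19.714 + 273.80) = 12.6923 m/s.
12.6923 m/s ÷ 0.44704 = 28.392 mph.

Maximum speed ≈ 28.4 mph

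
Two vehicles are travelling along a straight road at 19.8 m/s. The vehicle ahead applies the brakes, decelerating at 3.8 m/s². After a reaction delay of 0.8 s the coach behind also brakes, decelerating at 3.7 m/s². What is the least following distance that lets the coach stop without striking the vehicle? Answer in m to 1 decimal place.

Leader travels v²/(2a_L) = 392.040 / 7.600 = 51.584 m before stopping.
Follower covers v·t_r = 19.8000 × 0.8 = 15.840 m while reacting, then v²/(2a_F) = 392.040 / 7.400 = 52.978 m while braking, for a total of 15.840 + 52.978 = 68.818 m.
Since a_F ≤ a_L and the follower starts braking later, the follower is never slower than the leader, so the closest approach is when both have stopped.
Minimum gap = 68.818 − 51.584 = 17.234 m.

Minimum gap ≈ 17.2 m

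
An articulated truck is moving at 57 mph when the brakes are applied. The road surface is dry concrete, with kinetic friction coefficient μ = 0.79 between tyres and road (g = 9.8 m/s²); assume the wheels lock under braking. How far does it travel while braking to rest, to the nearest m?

Braking distance ≈ 42 m

57 mph × 0.44704 = 25.4813 m/s.
a = μg = 0.79 × 9.8 = 7.742 m/s².
Braking distance = v²/(2a) = 25.4813² / (2 × 7.742) = 649.297 / 15.484 = 41.933 m.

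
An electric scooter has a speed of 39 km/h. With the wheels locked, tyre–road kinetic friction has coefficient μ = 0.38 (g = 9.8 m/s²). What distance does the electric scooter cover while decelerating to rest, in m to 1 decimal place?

39 km/h ÷ 3.6 = 10.8333 m/s.
a = μg = 0.38 × 9.8 = 3.724 m/s².
Braking distance = v²/(2a) = 10.8333² / (2 × 3.724) = 117.360 / 7.448 = 15.757 m.

Braking distance ≈ 15.8 m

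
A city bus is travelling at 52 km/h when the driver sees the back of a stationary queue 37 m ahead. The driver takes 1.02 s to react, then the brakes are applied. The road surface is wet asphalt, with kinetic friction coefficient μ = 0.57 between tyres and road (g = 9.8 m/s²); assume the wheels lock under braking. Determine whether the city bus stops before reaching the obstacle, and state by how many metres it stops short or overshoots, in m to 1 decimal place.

Yes — it stops 3.6 m short of the obstacle

52 km/h ÷ 3.6 = 14.4444 m/s.
a = μg = 0.57 × 9.8 = 5.586 m/s².
Reaction distance = 14.4444 × 1.02 = 14.733 m.
Braking distance = v²/(2a) = 208.641 / 11.172 = 18.675 m.
Total stopping distance = 14.733 + 18.675 = 33.408 m, vs 37 m available — it stops with 37 − 33.408 = 3.592 m to spare.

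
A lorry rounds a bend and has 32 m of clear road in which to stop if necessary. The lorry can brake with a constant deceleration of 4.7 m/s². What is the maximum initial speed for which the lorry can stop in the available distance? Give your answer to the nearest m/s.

v²/(2a) = d ⇒ v = √(2 × 4.700 × 32) = √300.80 = 17.3436 m/s.

Maximum speed ≈ 17 m/s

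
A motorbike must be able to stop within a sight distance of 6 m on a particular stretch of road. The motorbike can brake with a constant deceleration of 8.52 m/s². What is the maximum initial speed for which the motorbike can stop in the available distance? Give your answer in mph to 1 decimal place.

v²/(2a) = d ⇒ v = √(2 × 8.520 × 6) = √102.24 = 10.1114 m/s.
10.1114 m/s ÷ 0.44704 = 22.619 mph.

Maximum speed ≈ 22.6 mph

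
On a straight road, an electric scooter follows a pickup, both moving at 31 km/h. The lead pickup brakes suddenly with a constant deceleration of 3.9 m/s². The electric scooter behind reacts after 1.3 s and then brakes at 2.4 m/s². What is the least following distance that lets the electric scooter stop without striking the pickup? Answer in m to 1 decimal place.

Minimum gap ≈ 17.1 m

31 km/h ÷ 3.6 = 8.6111 m/s.
Leader travels v²/(2a_L) = 74.151 / 7.800 = 9.507 m before stopping.
Follower covers v·t_r = 8.6111 × 1.3 = 11.194 m while reacting, then v²/(2a_F) = 74.151 / 4.800 = 15.448 m while braking, for a total of 11.194 + 15.448 = 26.642 m.
Since a_F ≤ a_L and the follower starts braking later, the follower is never slower than the leader, so the closest approach is when both have stopped.
Minimum gap = 26.642 − 9.507 = 17.135 m.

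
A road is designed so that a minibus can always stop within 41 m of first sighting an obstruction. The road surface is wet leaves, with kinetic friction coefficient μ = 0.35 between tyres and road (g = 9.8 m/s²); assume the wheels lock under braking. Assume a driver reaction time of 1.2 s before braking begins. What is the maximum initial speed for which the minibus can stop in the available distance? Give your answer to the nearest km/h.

a = μg = 0.35 × 9.8 = 3.430 m/s².
Stopping distance: v·t_r + v²/(2a) = 41 with t_r = 1.2 s and a = 3.430 m/s².
So v² + 8.232 v − 281.26 = 0.
Positive root: v = −a·t_r + √((a·t_r)² + 2a·d) = −4.116 + √(16.941 + 281.26) = 13.1525 m/s.
13.1525 m/s × 3.6 = 47.349 km/h.

Maximum speed ≈ 47 km/h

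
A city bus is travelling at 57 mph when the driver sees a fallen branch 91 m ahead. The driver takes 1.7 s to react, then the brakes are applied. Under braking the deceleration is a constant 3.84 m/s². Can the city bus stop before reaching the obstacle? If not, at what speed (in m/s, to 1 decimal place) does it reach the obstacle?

57 mph × 0.44704 = 25.4813 m/s.
Reaction distance = 25.4813 × 1.7 = 43.318 m.
Braking distance needed to stop: v²/(2a) = 649.297 / 7.680 = 84.544 m, so total needed = 43.318 + 84.544 = 127.862 m > 91 m — it cannot stop.
Distance remaining when braking begins: 91 − 43.318 = 47.682 m.
v² = v₀² − 2a·d = 649.297 − 2 × 3.840 × 47.682 = 283.099 m²/s².
v = √283.099 = 16.826 m/s.

No — it strikes the obstacle at 16.8 m/s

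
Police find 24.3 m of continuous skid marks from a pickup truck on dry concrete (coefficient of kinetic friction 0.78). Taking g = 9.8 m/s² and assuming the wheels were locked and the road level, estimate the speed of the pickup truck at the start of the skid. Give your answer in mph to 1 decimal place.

Initial speed ≈ 43.1 mph

Deceleration a = μg = 0.78 × 9.8 = 7.644 m/s².
v = √(2a·d) = √(2 × 7.644 × 24.3) = √371.498 = 19.2743 m/s.
= 19.2743 ÷ 0.44704 = 43.115 mph.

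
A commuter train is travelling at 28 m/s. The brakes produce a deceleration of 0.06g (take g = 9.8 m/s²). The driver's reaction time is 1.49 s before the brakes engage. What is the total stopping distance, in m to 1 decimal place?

a = 0.06 × 9.8 = 0.588 m/s².
Reaction distance = v·t_r = 28.0000 × 1.49 = 41.720 m.
Braking distance = v²/(2a) = 28.0000² / (2 × 0.588) = 784.000 / 1.176 = 666.667 m.
Total = 41.720 + 666.667 = 708.387 m.

Total stopping distance ≈ 708.4 m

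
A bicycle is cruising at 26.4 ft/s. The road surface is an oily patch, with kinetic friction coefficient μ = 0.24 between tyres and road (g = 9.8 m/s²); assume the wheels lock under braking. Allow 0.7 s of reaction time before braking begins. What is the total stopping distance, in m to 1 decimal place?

26.4 ft/s × 0.3048 = 8.0467 m/s.
a = μg = 0.24 × 9.8 = 2.352 m/s².
Reaction distance = v·t_r = 8.0467 × 0.7 = 5.633 m.
Braking distance = v²/(2a) = 8.0467² / (2 × 2.352) = 64.749 / 4.704 = 13.765 m.
Total = 5.633 + 13.765 = 19.398 m.

Total stopping distance ≈ 19.4 m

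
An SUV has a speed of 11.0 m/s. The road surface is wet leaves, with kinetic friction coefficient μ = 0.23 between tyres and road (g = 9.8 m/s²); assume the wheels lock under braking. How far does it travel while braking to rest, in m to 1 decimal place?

a = μg = 0.23 × 9.8 = 2.254 m/s².
Braking distance = v²/(2a) = 11.0000² / (2 × 2.254) = 121.000 / 4.508 = 26.841 m.

Braking distance ≈ 26.8 m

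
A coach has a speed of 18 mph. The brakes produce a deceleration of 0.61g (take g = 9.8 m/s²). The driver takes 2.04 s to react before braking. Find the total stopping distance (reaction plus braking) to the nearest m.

18 mph × 0.44704 = 8.0467 m/s.
a = 0.61 × 9.8 = 5.978 m/s².
Reaction distance = v·t_r = 8.0467 × 2.04 = 16.415 m.
Braking distance = v²/(2a) = 8.0467² / (2 × 5.978) = 64.749 / 11.956 = 5.416 m.
Total = 16.415 + 5.416 = 21.831 m.

Total stopping distance ≈ 22 m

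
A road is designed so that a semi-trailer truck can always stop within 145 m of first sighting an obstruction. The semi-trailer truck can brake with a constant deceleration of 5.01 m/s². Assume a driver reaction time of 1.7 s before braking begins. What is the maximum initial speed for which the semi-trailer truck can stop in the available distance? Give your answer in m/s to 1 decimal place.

Maximum speed ≈ 30.5 m/s

Stopping distance: v·t_r + v²/(2a) = 145 with t_r = 1.7 s and a = 5.010 m/s².
So v² + 17.034 v − 1452.90 = 0.
Positive root: v = −a·t_r + √((a·t_r)² + 2a·d) = −8.517 + √(72.539 + 1452.90) = 30.5399 m/s.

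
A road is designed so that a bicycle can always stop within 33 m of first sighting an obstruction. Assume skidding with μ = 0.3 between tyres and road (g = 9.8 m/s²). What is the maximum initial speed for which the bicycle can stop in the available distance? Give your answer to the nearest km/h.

Maximum speed ≈ 50 km/h

a = μg = 0.3 × 9.8 = 2.940 m/s².
v²/(2a) = d ⇒ v = √(2 × 2.940 × 33) = √194.04 = 13.9298 m/s.
13.9298 m/s × 3.6 = 50.147 km/h.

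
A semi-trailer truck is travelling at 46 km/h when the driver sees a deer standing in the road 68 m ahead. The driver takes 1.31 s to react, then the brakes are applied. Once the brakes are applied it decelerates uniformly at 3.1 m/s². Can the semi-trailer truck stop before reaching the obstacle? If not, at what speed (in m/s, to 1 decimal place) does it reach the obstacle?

46 km/h ÷ 3.6 = 12.7778 m/s.
Reaction distance = 12.7778 × 1.31 = 16.739 m.
Braking distance = v²/(2a) = 163.272 / 6.200 = 26.334 m.
Total stopping distance = 16.739 + 26.334 = 43.073 m, vs 68 m available — it stops with 68 − 43.073 = 24.927 m to spare.

Yes — it stops about 24.9 m short of the obstacle, so it never reaches it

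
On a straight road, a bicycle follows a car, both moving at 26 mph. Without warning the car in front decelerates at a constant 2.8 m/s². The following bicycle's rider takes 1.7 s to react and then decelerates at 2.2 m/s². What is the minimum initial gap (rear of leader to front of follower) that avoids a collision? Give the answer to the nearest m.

Minimum gap ≈ 26 m

26 mph × 0.44704 = 11.6230 m/s.
Leader travels v²/(2a_L) = 135.094 / 5.600 = 24.124 m before stopping.
Follower covers v·t_r = 11.6230 × 1.7 = 19.759 m while reacting, then v²/(2a_F) = 135.094 / 4.400 = 30.703 m while braking, for a total of 19.759 + 30.703 = 50.462 m.
Since a_F ≤ a_L and the follower starts braking later, the follower is never slower than the leader, so the closest approach is when both have stopped.
Minimum gap = 50.462 − 24.124 = 26.338 m.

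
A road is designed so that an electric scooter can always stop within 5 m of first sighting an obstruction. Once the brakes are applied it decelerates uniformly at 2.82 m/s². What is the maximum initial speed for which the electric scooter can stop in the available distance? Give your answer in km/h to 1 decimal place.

v²/(2a) = d ⇒ v = √(2 × 2.820 × 5) = √28.20 = 5.3104 m/s.
5.3104 m/s × 3.6 = 19.117 km/h.

Maximum speed ≈ 19.1 km/h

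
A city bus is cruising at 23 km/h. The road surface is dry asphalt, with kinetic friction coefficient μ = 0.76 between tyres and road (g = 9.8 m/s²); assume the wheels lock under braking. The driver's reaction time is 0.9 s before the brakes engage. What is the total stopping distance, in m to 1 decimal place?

Total stopping distance ≈ 8.5 m

23 km/h ÷ 3.6 = 6.3889 m/s.
a = μg = 0.76 × 9.8 = 7.448 m/s².
Reaction distance = v·t_r = 6.3889 × 0.9 = 5.750 m.
Braking distance = v²/(2a) = 6.3889² / (2 × 7.448) = 40.818 / 14.896 = 2.740 m.
Total = 5.750 + 2.740 = 8.490 m.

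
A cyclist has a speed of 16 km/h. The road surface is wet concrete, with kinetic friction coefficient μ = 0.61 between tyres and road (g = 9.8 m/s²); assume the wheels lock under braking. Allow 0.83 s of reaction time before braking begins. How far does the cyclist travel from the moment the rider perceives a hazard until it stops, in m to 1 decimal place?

Total stopping distance ≈ 5.3 m

16 km/h ÷ 3.6 = 4.4444 m/s.
a = μg = 0.61 × 9.8 = 5.978 m/s².
Reaction distance = v·t_r = 4.4444 × 0.83 = 3.689 m.
Braking distance = v²/(2a) = 4.4444² / (2 × 5.978) = 19.753 / 11.956 = 1.652 m.
Total = 3.689 + 1.652 = 5.341 m.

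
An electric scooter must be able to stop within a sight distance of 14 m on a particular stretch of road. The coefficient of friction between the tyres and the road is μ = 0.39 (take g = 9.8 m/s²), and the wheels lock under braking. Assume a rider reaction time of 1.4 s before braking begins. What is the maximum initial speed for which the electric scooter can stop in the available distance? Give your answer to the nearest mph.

a = μg = 0.39 × 9.8 = 3.822 m/s².
Stopping distance: v·t_r + v²/(2a) = 14 with t_r = 1.4 s and a = 3.822 m/s².
So v² + 10.702 v − 107.02 = 0.
Positive root: v = −a·t_r + √((a·t_r)² + 2a·d) = −5.351 + √(28.633 + 107.02) = 6.2960 m/s.
6.2960 m/s ÷ 0.44704 = 14.084 mph.

Maximum speed ≈ 14 mph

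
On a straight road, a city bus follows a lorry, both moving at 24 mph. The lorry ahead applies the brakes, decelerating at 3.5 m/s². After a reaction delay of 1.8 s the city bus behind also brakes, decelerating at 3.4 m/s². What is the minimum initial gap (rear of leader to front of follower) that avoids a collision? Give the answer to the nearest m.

24 mph × 0.44704 = 10.7290 m/s.
Leader travels v²/(2a_L) = 115.111 / 7.000 = 16.444 m before stopping.
Follower covers v·t_r = 10.7290 × 1.8 = 19.312 m while reacting, then v²/(2a_F) = 115.111 / 6.800 = 16.928 m while braking, for a total of 19.312 + 16.928 = 36.240 m.
Since a_F ≤ a_L and the follower starts braking later, the follower is never slower than the leader, so the closest approach is when both have stopped.
Minimum gap = 36.240 − 16.444 = 19.796 m.

Minimum gap ≈ 20 m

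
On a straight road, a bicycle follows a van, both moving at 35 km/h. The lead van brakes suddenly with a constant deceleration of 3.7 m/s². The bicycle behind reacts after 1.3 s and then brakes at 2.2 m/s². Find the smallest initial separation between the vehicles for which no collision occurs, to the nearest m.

Minimum gap ≈ 21 m

35 km/h ÷ 3.6 = 9.7222 m/s.
Leader travels v²/(2a_L) = 94.521 / 7.400 = 12.773 m before stopping.
Follower covers v·t_r = 9.7222 × 1.3 = 12.639 m while reacting, then v²/(2a_F) = 94.521 / 4.400 = 21.482 m while braking, for a total of 12.639 + 21.482 = 34.121 m.
Since a_F ≤ a_L and the follower starts braking later, the follower is never slower than the leader, so the closest approach is when both have stopped.
Minimum gap = 34.121 − 12.773 = 21.348 m.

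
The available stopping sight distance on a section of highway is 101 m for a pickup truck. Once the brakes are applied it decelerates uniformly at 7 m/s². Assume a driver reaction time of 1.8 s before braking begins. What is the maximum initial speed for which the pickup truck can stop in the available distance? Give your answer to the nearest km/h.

Maximum speed ≈ 97 km/h

Stopping distance: v·t_r + v²/(2a) = 101 with t_r = 1.8 s and a = 7.000 m/s².
So v² + 25.200 v − 1414.00 = 0.
Positive root: v = −a·t_r + √((a·t_r)² + 2a·d) = −12.600 + √(158.760 + 1414.00) = 27.0580 m/s.
27.0580 m/s × 3.6 = 97.409 km/h.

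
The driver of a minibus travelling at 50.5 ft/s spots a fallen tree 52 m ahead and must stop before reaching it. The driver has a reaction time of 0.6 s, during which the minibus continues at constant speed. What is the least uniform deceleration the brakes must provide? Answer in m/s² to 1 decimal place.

Required deceleration ≈ 2.8 m/s²

50.5 ft/s × 0.3048 = 15.3924 m/s.
Distance covered during reaction = 15.3924 × 0.6 = 9.235 m.
Distance available for braking: 52 − 9.235 = 42.765 m.
v² = 2a·d ⇒ a = v²/(2d) = 15.3924² / (2 × 42.765) = 236.926 / 85.530 = 2.7701 m/s².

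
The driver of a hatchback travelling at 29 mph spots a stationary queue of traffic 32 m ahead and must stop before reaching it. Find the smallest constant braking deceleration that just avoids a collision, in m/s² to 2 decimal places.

Required deceleration ≈ 2.63 m/s²

29 mph × 0.44704 = 12.9642 m/s.
v² = 2a·d ⇒ a = v²/(2d) = 12.9642² / (2 × 32.000) = 168.070 / 64.000 = 2.6261 m/s².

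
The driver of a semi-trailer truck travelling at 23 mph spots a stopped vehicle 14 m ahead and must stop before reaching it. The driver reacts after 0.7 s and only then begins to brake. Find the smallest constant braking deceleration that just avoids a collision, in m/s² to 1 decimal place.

Required deceleration ≈ 7.8 m/s²

23 mph × 0.44704 = 10.2819 m/s.
Distance covered during reaction = 10.2819 × 0.7 = 7.197 m.
Distance available for braking: 14 − 7.197 = 6.803 m.
v² = 2a·d ⇒ a = v²/(2d) = 10.2819² / (2 × 6.803) = 105.717 / 13.606 = 7.7699 m/s².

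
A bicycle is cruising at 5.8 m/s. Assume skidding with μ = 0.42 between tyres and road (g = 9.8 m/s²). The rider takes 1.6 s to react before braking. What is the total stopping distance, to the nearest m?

a = μg = 0.42 × 9.8 = 4.116 m/s².
Reaction distance = v·t_r = 5.8000 × 1.6 = 9.280 m.
Braking distance = v²/(2a) = 5.8000² / (2 × 4.116) = 33.640 / 8.232 = 4.086 m.
Total = 9.280 + 4.086 = 13.366 m.

Total stopping distance ≈ 13 m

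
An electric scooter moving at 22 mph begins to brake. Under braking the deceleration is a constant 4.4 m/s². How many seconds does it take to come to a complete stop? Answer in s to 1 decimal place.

Braking time ≈ 2.2 s

22 mph × 0.44704 = 9.8349 m/s.
Braking time = v/a = 9.8349 / 4.400 = 2.235 s.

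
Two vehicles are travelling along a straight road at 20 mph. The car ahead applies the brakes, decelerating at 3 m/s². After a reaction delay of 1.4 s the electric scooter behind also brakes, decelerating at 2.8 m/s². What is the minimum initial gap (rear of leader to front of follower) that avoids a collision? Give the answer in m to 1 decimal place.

20 mph × 0.44704 = 8.9408 m/s.
Leader travels v²/(2a_L) = 79.938 / 6.000 = 13.323 m before stopping.
Follower covers v·t_r = 8.9408 × 1.4 = 12.517 m while reacting, then v²/(2a_F) = 79.938 / 5.600 = 14.275 m while braking, for a total of 12.517 + 14.275 = 26.792 m.
Since a_F ≤ a_L and the follower starts braking later, the follower is never slower than the leader, so the closest approach is when both have stopped.
Minimum gap = 26.792 − 13.323 = 13.469 m.

Minimum gap ≈ 13.5 m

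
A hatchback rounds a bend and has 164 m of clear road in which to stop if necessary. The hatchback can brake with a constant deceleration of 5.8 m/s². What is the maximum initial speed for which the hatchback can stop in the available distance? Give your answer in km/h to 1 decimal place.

v²/(2a) = d ⇒ v = √(2 × 5.800 × 164) = √1902.40 = 43.6165 m/s.
43.6165 m/s × 3.6 = 157.019 km/h.

Maximum speed ≈ 157.0 km/h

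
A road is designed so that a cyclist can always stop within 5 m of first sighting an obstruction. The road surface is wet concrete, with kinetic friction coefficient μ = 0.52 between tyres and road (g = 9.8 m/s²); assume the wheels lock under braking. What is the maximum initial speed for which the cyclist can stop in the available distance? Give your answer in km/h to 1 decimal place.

a = μg = 0.52 × 9.8 = 5.096 m/s².
v²/(2a) = d ⇒ v = √(2 × 5.096 × 5) = √50.96 = 7.1386 m/s.
7.1386 m/s × 3.6 = 25.699 km/h.

Maximum speed ≈ 25.7 km/h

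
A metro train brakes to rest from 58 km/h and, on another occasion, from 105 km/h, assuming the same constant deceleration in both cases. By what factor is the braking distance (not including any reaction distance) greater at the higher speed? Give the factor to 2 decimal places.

Braking distance d = v²/(2a), so with a fixed, d ∝ v².
Factor = (105/58)² = 1.8103² = 3.2772.

Factor ≈ 3.28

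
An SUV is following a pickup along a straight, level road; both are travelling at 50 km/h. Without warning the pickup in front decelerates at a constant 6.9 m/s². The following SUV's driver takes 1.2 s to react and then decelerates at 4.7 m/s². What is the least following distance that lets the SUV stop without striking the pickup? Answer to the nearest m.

Minimum gap ≈ 23 m

50 km/h ÷ 3.6 = 13.8889 m/s.
Leader travels v²/(2a_L) = 192.902 / 13.800 = 13.978 m before stopping.
Follower covers v·t_r = 13.8889 × 1.2 = 16.667 m while reacting, then v²/(2a_F) = 192.902 / 9.400 = 20.521 m while braking, for a total of 16.667 + 20.521 = 37.188 m.
Since a_F ≤ a_L and the follower starts braking later, the follower is never slower than the leader, so the closest approach is when both have stopped.
Minimum gap = 37.188 − 13.978 = 23.210 m.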